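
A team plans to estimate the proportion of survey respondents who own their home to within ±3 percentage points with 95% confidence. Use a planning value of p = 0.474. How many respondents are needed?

For a proportion with margin E = 0.03 at 95% confidence, z = 1.960.
n = p̂(1−p̂)(z/E)² = 0.474 × 0.526 × (1.960/0.03)² = 1064.23
Round up: n = 1065.

n = 1065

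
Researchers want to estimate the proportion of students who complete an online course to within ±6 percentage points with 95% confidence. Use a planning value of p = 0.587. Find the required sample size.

For a proportion with margin E = 0.06 at 95% confidence, z = 1.960.
n = p̂(1−p̂)(z/E)² = 0.587 × 0.413 × (1.960/0.06)² = 258.70
Round up: n = 259.

n = 259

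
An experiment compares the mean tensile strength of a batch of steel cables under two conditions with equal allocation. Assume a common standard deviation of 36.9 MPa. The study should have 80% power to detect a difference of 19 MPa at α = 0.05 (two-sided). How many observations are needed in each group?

For two equal groups, n per group = 2·((z_{α/2} + z_β)·σ/δ)².
z_{α/2} = 1.960; z_β = 0.842 (power 80%).
n = 2 × (2.802 × 36.9 / 19)² = 2 × 29.61 = 59.22
Round up: n = 60 per group.

60 per group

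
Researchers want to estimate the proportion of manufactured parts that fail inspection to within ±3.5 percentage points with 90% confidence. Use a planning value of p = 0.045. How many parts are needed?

n = 95

For a proportion with margin E = 0.035 at 90% confidence, z = 1.645.
n = p̂(1−p̂)(z/E)² = 0.045 × 0.955 × (1.645/0.035)² = 94.93
Round up: n = 95.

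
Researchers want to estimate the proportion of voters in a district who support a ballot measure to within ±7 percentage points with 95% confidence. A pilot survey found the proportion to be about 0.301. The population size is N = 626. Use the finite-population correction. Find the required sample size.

131

For a proportion with margin E = 0.07 at 95% confidence, z = 1.960.
n = p̂(1−p̂)(z/E)² = 0.301 × 0.699 × (1.960/0.07)² = 164.95 — call this n₀.
Finite-population correction with N = 626: n = n₀ / (1 + (n₀−1)/N) = 164.95 / 1.262 = 130.71
Round up: n = 131.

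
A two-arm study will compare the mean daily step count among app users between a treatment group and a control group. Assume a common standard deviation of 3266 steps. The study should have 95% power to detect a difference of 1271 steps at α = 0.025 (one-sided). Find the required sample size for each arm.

172 per group

For two equal groups, n per group = 2·((z_α + z_β)·σ/δ)².
z_α = 1.960; z_β = 1.645 (power 95%).
n = 2 × (3.605 × 3266 / 1271)² = 2 × 85.81 = 171.62
Round up: n = 172 per group.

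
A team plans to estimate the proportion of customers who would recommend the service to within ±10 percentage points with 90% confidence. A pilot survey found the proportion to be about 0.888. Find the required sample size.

n = 27

For a proportion with margin E = 0.1 at 90% confidence, z = 1.645.
n = p̂(1−p̂)(z/E)² = 0.888 × 0.112 × (1.645/0.1)² = 26.91
Round up: n = 27.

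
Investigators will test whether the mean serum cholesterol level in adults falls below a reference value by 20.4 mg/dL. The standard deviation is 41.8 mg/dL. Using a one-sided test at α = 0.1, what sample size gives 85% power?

For a one-sample z-test, n = ((z_α + z_β)·σ/δ)².
z_α = 1.282 (one-sided α = 0.1); z_β = 1.036 (power 85% → β = 0.15).
n = (2.318 × 41.8 / 20.4)² = 22.56
Round up: n = 23.

23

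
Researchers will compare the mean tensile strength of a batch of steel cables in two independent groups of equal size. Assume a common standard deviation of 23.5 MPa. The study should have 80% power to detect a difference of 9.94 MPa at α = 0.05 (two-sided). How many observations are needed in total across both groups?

176 total

For two equal groups, n per group = 2·((z_{α/2} + z_β)·σ/δ)².
z_{α/2} = 1.960; z_β = 0.842 (power 80%).
n = 2 × (2.802 × 23.5 / 9.94)² = 2 × 43.88 = 87.76
Round up: n = 88 per group.
Total across both groups: 2 × 88 = 176.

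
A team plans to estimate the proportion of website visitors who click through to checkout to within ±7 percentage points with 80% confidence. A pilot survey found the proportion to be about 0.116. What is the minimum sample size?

For a proportion with margin E = 0.07 at 80% confidence, z = 1.282.
n = p̂(1−p̂)(z/E)² = 0.116 × 0.884 × (1.282/0.07)² = 34.39
Round up: n = 35.

35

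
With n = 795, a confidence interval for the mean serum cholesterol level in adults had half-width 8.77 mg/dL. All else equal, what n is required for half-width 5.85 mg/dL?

Margin of error scales as 1/√n, so n₂ = n₁·(E₁/E₂)².
n₂ = 795 × (8.77/5.85)² = 795 × 2.247 = 1786.37
Round up: n₂ = 1787.

n = 1787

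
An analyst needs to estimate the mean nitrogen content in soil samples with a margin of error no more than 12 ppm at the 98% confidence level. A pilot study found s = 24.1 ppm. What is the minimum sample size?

For a mean, the margin of error is E = z·σ/√n, so n = (zσ/E)².
At 98% confidence, z = 2.326.
n = (2.326 × 24.1 / 12)² = 21.82
Round up: n = 22.

22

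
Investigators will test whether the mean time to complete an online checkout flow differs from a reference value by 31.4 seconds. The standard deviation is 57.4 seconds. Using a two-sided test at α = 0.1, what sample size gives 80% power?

21

For a one-sample z-test, n = ((z_{α/2} + z_β)·σ/δ)².
z_{α/2} = 1.645 (two-sided α = 0.1); z_β = 0.842 (power 80% → β = 0.2).
n = (2.487 × 57.4 / 31.4)² = 20.67
Round up: n = 21.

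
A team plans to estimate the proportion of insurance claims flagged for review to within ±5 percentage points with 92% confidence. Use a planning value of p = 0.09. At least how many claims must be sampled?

For a proportion with margin E = 0.05 at 92% confidence, z = 1.751.
n = p̂(1−p̂)(z/E)² = 0.09 × 0.91 × (1.751/0.05)² = 100.44
Round up: n = 101.

n = 101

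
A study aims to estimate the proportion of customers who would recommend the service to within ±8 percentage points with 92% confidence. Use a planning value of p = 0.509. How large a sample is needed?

For a proportion with margin E = 0.08 at 92% confidence, z = 1.751.
n = p̂(1−p̂)(z/E)² = 0.509 × 0.491 × (1.751/0.08)² = 119.73
Round up: n = 120.

120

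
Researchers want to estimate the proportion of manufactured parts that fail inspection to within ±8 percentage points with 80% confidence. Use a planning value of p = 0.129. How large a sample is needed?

For a proportion with margin E = 0.08 at 80% confidence, z = 1.282.
n = p̂(1−p̂)(z/E)² = 0.129 × 0.871 × (1.282/0.08)² = 28.85
Round up: n = 29.

29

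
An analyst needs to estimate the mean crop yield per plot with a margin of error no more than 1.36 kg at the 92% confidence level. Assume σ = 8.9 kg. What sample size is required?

n = 132

For a mean, the margin of error is E = z·σ/√n, so n = (zσ/E)².
At 92% confidence, z = 1.751.
n = (1.751 × 8.9 / 1.36)² = 131.30
Round up: n = 132.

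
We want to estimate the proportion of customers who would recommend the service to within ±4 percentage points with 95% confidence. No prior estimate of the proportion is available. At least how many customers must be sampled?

n = 601

For a proportion with margin E = 0.04 at 95% confidence, z = 1.960.
With no prior estimate, use p = 0.5, which maximizes p(1−p) at 0.25.
n = 0.25 × (z/E)² = 0.25 × (1.960/0.04)² = 600.25
Round up: n = 601.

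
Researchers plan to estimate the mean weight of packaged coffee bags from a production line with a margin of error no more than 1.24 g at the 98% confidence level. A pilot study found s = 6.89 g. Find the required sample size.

For a mean, the margin of error is E = z·σ/√n, so n = (zσ/E)².
At 98% confidence, z = 2.326.
n = (2.326 × 6.89 / 1.24)² = 167.04
Round up: n = 168.

168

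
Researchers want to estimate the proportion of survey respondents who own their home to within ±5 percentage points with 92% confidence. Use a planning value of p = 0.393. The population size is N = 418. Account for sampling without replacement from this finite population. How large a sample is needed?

For a proportion with margin E = 0.05 at 92% confidence, z = 1.751.
n = p̂(1−p̂)(z/E)² = 0.393 × 0.607 × (1.751/0.05)² = 292.56 — call this n₀.
Finite-population correction with N = 418: n = n₀ / (1 + (n₀−1)/N) = 292.56 / 1.698 = 172.30
Round up: n = 173.

173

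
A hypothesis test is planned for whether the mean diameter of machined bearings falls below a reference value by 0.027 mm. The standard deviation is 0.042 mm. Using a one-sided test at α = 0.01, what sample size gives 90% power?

For a one-sample z-test, n = ((z_α + z_β)·σ/δ)².
z_α = 2.326 (one-sided α = 0.01); z_β = 1.282 (power 90% → β = 0.1).
n = (3.608 × 0.042 / 0.027)² = 31.50
Round up: n = 32.

32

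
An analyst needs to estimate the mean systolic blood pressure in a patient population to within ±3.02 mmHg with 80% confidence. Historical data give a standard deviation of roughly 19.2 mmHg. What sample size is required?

67

For a mean, the margin of error is E = z·σ/√n, so n = (zσ/E)².
At 80% confidence, z = 1.282.
n = (1.282 × 19.2 / 3.02)² = 66.43
Round up: n = 67.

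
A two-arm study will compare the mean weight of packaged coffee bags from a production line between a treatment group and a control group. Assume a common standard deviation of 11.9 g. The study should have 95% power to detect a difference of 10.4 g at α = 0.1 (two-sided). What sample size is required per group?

For two equal groups, n per group = 2·((z_{α/2} + z_β)·σ/δ)².
z_{α/2} = 1.645; z_β = 1.645 (power 95%).
n = 2 × (3.290 × 11.9 / 10.4)² = 2 × 14.17 = 28.34
Round up: n = 29 per group.

29 per group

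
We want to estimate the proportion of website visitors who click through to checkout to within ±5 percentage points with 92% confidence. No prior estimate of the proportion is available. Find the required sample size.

For a proportion with margin E = 0.05 at 92% confidence, z = 1.751.
With no prior estimate, use p = 0.5, which maximizes p(1−p) at 0.25.
n = 0.25 × (z/E)² = 0.25 × (1.751/0.05)² = 306.60
Round up: n = 307.

307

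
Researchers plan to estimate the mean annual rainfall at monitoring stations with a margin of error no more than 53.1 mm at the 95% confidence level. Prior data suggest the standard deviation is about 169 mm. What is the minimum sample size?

n = 39

For a mean, the margin of error is E = z·σ/√n, so n = (zσ/E)².
At 95% confidence, z = 1.960.
n = (1.960 × 169 / 53.1)² = 38.91
Round up: n = 39.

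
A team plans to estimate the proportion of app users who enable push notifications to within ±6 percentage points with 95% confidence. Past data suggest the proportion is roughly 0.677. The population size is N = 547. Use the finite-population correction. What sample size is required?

n = 164

For a proportion with margin E = 0.06 at 95% confidence, z = 1.960.
n = p̂(1−p̂)(z/E)² = 0.677 × 0.323 × (1.960/0.06)² = 233.35 — call this n₀.
Finite-population correction with N = 547: n = n₀ / (1 + (n₀−1)/N) = 233.35 / 1.425 = 163.75
Round up: n = 164.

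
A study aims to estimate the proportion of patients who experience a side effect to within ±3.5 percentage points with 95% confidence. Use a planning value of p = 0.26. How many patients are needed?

604

For a proportion with margin E = 0.035 at 95% confidence, z = 1.960.
n = p̂(1−p̂)(z/E)² = 0.26 × 0.74 × (1.960/0.035)² = 603.37
Round up: n = 604.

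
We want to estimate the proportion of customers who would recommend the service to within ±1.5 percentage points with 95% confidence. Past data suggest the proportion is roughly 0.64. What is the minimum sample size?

3934

For a proportion with margin E = 0.015 at 95% confidence, z = 1.960.
n = p̂(1−p̂)(z/E)² = 0.64 × 0.36 × (1.960/0.015)² = 3933.80
Round up: n = 3934.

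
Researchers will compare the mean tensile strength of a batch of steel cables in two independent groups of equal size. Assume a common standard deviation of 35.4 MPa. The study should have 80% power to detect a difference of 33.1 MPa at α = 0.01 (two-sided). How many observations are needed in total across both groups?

54 total

For two equal groups, n per group = 2·((z_{α/2} + z_β)·σ/δ)².
z_{α/2} = 2.576; z_β = 0.842 (power 80%).
n = 2 × (3.418 × 35.4 / 33.1)² = 2 × 13.36 = 26.72
Round up: n = 27 per group.
Total across both groups: 2 × 27 = 54.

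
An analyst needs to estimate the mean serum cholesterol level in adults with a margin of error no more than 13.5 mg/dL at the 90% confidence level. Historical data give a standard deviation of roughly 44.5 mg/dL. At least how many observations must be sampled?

For a mean, the margin of error is E = z·σ/√n, so n = (zσ/E)².
At 90% confidence, z = 1.645.
n = (1.645 × 44.5 / 13.5)² = 29.40
Round up: n = 30.

30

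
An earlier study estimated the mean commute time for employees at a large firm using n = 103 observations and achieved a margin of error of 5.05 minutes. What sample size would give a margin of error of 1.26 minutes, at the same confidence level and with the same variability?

Margin of error scales as 1/√n, so n₂ = n₁·(E₁/E₂)².
n₂ = 103 × (5.05/1.26)² = 103 × 16.06 = 1654.18
Round up: n₂ = 1655.

1655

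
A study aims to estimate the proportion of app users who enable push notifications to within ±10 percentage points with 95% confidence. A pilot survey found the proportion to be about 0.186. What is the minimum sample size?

n = 59

For a proportion with margin E = 0.1 at 95% confidence, z = 1.960.
n = p̂(1−p̂)(z/E)² = 0.186 × 0.814 × (1.960/0.1)² = 58.16
Round up: n = 59.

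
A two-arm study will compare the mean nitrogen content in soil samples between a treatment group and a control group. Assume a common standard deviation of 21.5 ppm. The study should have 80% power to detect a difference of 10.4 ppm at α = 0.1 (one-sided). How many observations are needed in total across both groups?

For two equal groups, n per group = 2·((z_α + z_β)·σ/δ)².
z_α = 1.282; z_β = 0.842 (power 80%).
n = 2 × (2.124 × 21.5 / 10.4)² = 2 × 19.28 = 38.56
Round up: n = 39 per group.
Total across both groups: 2 × 39 = 78.

78 total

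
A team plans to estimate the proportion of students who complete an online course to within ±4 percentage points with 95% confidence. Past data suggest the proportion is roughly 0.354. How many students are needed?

For a proportion with margin E = 0.04 at 95% confidence, z = 1.960.
n = p̂(1−p̂)(z/E)² = 0.354 × 0.646 × (1.960/0.04)² = 549.07
Round up: n = 550.

n = 550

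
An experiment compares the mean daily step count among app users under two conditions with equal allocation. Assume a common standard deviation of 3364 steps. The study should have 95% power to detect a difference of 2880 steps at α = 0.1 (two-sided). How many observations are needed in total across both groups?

For two equal groups, n per group = 2·((z_{α/2} + z_β)·σ/δ)².
z_{α/2} = 1.645; z_β = 1.645 (power 95%).
n = 2 × (3.290 × 3364 / 2880)² = 2 × 14.77 = 29.54
Round up: n = 30 per group.
Total across both groups: 2 × 30 = 60.

60 total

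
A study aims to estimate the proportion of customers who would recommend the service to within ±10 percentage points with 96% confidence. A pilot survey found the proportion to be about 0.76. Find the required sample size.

For a proportion with margin E = 0.1 at 96% confidence, z = 2.054.
n = p̂(1−p̂)(z/E)² = 0.76 × 0.24 × (2.054/0.1)² = 76.95
Round up: n = 77.

n = 77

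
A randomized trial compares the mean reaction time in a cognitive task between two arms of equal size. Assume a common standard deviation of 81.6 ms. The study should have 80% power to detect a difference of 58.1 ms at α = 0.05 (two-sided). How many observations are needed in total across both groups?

62 total

For two equal groups, n per group = 2·((z_{α/2} + z_β)·σ/δ)².
z_{α/2} = 1.960; z_β = 0.842 (power 80%).
n = 2 × (2.802 × 81.6 / 58.1)² = 2 × 15.49 = 30.98
Round up: n = 31 per group.
Total across both groups: 2 × 31 = 62.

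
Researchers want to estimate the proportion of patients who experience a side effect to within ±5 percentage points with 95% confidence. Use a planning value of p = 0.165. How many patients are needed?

For a proportion with margin E = 0.05 at 95% confidence, z = 1.960.
n = p̂(1−p̂)(z/E)² = 0.165 × 0.835 × (1.960/0.05)² = 211.71
Round up: n = 212.

n = 212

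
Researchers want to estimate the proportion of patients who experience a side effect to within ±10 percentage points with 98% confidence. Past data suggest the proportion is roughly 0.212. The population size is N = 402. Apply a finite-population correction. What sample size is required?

74

For a proportion with margin E = 0.1 at 98% confidence, z = 2.326.
n = p̂(1−p̂)(z/E)² = 0.212 × 0.788 × (2.326/0.1)² = 90.38 — call this n₀.
Finite-population correction with N = 402: n = n₀ / (1 + (n₀−1)/N) = 90.38 / 1.222 = 73.96
Round up: n = 74.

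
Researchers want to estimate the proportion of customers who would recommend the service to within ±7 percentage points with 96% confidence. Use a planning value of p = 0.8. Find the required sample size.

n = 138

For a proportion with margin E = 0.07 at 96% confidence, z = 2.054.
n = p̂(1−p̂)(z/E)² = 0.8 × 0.2 × (2.054/0.07)² = 137.76
Round up: n = 138.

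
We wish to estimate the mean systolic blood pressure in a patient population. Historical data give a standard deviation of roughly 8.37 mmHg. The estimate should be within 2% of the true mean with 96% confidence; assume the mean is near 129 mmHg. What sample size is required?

For a mean, the margin of error is E = z·σ/√n, so n = (zσ/E)².
At 96% confidence, z = 2.054.
E = 2% of 129 = 2.58 mmHg.
n = (2.054 × 8.37 / 2.58)² = 44.40
Round up: n = 45.

45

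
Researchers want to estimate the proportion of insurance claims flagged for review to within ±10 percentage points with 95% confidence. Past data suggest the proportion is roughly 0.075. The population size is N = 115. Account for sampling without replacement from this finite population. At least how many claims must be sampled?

22

For a proportion with margin E = 0.1 at 95% confidence, z = 1.960.
n = p̂(1−p̂)(z/E)² = 0.075 × 0.925 × (1.960/0.1)² = 26.65 — call this n₀.
Finite-population correction with N = 115: n = n₀ / (1 + (n₀−1)/N) = 26.65 / 1.223 = 21.79
Round up: n = 22.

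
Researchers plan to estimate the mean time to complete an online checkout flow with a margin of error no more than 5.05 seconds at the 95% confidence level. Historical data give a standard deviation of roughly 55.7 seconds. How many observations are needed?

n = 468

For a mean, the margin of error is E = z·σ/√n, so n = (zσ/E)².
At 95% confidence, z = 1.960.
n = (1.960 × 55.7 / 5.05)² = 467.35
Round up: n = 468.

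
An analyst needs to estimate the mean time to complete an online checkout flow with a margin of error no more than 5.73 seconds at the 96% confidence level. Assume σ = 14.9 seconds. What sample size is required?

For a mean, the margin of error is E = z·σ/√n, so n = (zσ/E)².
At 96% confidence, z = 2.054.
n = (2.054 × 14.9 / 5.73)² = 28.53
Round up: n = 29.

29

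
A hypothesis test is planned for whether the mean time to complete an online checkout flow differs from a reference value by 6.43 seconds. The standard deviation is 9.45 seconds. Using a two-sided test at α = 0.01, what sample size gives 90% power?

33

For a one-sample z-test, n = ((z_{α/2} + z_β)·σ/δ)².
z_{α/2} = 2.576 (two-sided α = 0.01); z_β = 1.282 (power 90% → β = 0.1).
n = (3.858 × 9.45 / 6.43)² = 32.15
Round up: n = 33.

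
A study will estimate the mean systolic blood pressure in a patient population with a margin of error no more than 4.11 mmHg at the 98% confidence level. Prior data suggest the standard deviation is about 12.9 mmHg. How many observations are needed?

For a mean, the margin of error is E = z·σ/√n, so n = (zσ/E)².
At 98% confidence, z = 2.326.
n = (2.326 × 12.9 / 4.11)² = 53.30
Round up: n = 54.

54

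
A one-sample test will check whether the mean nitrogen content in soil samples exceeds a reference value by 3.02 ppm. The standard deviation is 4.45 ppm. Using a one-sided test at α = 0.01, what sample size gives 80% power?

n = 22

For a one-sample z-test, n = ((z_α + z_β)·σ/δ)².
z_α = 2.326 (one-sided α = 0.01); z_β = 0.842 (power 80% → β = 0.2).
n = (3.168 × 4.45 / 3.02)² = 21.79
Round up: n = 22.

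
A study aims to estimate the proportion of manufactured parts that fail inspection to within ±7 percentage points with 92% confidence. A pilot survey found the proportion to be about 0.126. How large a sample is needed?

For a proportion with margin E = 0.07 at 92% confidence, z = 1.751.
n = p̂(1−p̂)(z/E)² = 0.126 × 0.874 × (1.751/0.07)² = 68.91
Round up: n = 69.

69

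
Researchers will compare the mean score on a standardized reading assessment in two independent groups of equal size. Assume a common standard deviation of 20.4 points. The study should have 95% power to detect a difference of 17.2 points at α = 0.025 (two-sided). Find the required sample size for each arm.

For two equal groups, n per group = 2·((z_{α/2} + z_β)·σ/δ)².
z_{α/2} = 2.241; z_β = 1.645 (power 95%).
n = 2 × (3.886 × 20.4 / 17.2)² = 2 × 21.24 = 42.48
Round up: n = 43 per group.

43 per group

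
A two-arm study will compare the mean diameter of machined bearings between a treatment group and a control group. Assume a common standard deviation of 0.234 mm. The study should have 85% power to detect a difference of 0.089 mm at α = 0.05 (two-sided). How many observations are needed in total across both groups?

For two equal groups, n per group = 2·((z_{α/2} + z_β)·σ/δ)².
z_{α/2} = 1.960; z_β = 1.036 (power 85%).
n = 2 × (2.996 × 0.234 / 0.089)² = 2 × 62.05 = 124.10
Round up: n = 125 per group.
Total across both groups: 2 × 125 = 250.

250 total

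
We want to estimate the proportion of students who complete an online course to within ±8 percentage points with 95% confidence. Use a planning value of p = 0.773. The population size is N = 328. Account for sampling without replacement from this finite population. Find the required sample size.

For a proportion with margin E = 0.08 at 95% confidence, z = 1.960.
n = p̂(1−p̂)(z/E)² = 0.773 × 0.227 × (1.960/0.08)² = 105.33 — call this n₀.
Finite-population correction with N = 328: n = n₀ / (1 + (n₀−1)/N) = 105.33 / 1.318 = 79.92
Round up: n = 80.

80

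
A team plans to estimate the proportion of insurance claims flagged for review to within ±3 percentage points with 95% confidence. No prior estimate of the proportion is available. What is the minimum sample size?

For a proportion with margin E = 0.03 at 95% confidence, z = 1.960.
With no prior estimate, use p = 0.5, which maximizes p(1−p) at 0.25.
n = 0.25 × (z/E)² = 0.25 × (1.960/0.03)² = 1067.11
Round up: n = 1068.

n = 1068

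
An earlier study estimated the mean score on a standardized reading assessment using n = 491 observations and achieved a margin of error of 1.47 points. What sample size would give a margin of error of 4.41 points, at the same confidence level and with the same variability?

Margin of error scales as 1/√n, so n₂ = n₁·(E₁/E₂)².
n₂ = 491 × (1.47/4.41)² = 491 × 0.1111 = 54.55
Round up: n₂ = 55.

55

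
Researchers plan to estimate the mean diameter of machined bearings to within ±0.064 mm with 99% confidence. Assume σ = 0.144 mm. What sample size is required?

34

For a mean, the margin of error is E = z·σ/√n, so n = (zσ/E)².
At 99% confidence, z = 2.576.
n = (2.576 × 0.144 / 0.064)² = 33.59
Round up: n = 34.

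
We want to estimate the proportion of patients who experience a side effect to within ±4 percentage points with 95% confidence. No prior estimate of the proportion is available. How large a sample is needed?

For a proportion with margin E = 0.04 at 95% confidence, z = 1.960.
With no prior estimate, use p = 0.5, which maximizes p(1−p) at 0.25.
n = 0.25 × (z/E)² = 0.25 × (1.960/0.04)² = 600.25
Round up: n = 601.

601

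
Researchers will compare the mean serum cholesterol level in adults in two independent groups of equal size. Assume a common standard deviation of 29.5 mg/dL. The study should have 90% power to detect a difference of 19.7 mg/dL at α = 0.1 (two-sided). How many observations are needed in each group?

For two equal groups, n per group = 2·((z_{α/2} + z_β)·σ/δ)².
z_{α/2} = 1.645; z_β = 1.282 (power 90%).
n = 2 × (2.927 × 29.5 / 19.7)² = 2 × 19.21 = 38.42
Round up: n = 39 per group.

39 per group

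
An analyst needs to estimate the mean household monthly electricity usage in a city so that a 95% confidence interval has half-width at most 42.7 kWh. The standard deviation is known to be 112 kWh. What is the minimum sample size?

For a mean, the margin of error is E = z·σ/√n, so n = (zσ/E)².
At 95% confidence, z = 1.960.
n = (1.960 × 112 / 42.7)² = 26.43
Round up: n = 27.

27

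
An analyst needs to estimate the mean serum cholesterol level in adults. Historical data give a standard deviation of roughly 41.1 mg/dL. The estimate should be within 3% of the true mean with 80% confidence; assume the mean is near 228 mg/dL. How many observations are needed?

For a mean, the margin of error is E = z·σ/√n, so n = (zσ/E)².
At 80% confidence, z = 1.282.
E = 3% of 228 = 6.84 mg/dL.
n = (1.282 × 41.1 / 6.84)² = 59.34
Round up: n = 60.

60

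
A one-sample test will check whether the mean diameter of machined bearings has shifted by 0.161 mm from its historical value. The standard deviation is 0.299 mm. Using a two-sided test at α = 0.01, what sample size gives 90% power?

52

For a one-sample z-test, n = ((z_{α/2} + z_β)·σ/δ)².
z_{α/2} = 2.576 (two-sided α = 0.01); z_β = 1.282 (power 90% → β = 0.1).
n = (3.858 × 0.299 / 0.161)² = 51.34
Round up: n = 52.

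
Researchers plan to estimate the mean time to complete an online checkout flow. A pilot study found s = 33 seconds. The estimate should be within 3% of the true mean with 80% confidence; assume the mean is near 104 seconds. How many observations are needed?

For a mean, the margin of error is E = z·σ/√n, so n = (zσ/E)².
At 80% confidence, z = 1.282.
E = 3% of 104 = 3.12 seconds.
n = (1.282 × 33 / 3.12)² = 183.86
Round up: n = 184.

184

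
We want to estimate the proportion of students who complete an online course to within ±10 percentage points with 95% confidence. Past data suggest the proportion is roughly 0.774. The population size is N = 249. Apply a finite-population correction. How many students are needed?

For a proportion with margin E = 0.1 at 95% confidence, z = 1.960.
n = p̂(1−p̂)(z/E)² = 0.774 × 0.226 × (1.960/0.1)² = 67.20 — call this n₀.
Finite-population correction with N = 249: n = n₀ / (1 + (n₀−1)/N) = 67.20 / 1.266 = 53.08
Round up: n = 54.

n = 54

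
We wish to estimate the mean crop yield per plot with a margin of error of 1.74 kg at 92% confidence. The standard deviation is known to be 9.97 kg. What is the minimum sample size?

101

For a mean, the margin of error is E = z·σ/√n, so n = (zσ/E)².
At 92% confidence, z = 1.751.
n = (1.751 × 9.97 / 1.74)² = 100.66
Round up: n = 101.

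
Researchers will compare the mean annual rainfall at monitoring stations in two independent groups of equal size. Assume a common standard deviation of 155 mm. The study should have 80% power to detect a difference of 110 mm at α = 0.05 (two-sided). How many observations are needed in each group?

32 per group

For two equal groups, n per group = 2·((z_{α/2} + z_β)·σ/δ)².
z_{α/2} = 1.960; z_β = 0.842 (power 80%).
n = 2 × (2.802 × 155 / 110)² = 2 × 15.59 = 31.18
Round up: n = 32 per group.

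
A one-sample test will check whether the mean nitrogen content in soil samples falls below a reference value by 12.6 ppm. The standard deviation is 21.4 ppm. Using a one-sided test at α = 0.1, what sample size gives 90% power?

19

For a one-sample z-test, n = ((z_α + z_β)·σ/δ)².
z_α = 1.282 (one-sided α = 0.1); z_β = 1.282 (power 90% → β = 0.1).
n = (2.564 × 21.4 / 12.6)² = 18.96
Round up: n = 19.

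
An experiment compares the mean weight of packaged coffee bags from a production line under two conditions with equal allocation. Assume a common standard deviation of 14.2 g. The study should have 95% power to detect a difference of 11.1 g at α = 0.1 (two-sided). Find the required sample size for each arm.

36 per group

For two equal groups, n per group = 2·((z_{α/2} + z_β)·σ/δ)².
z_{α/2} = 1.645; z_β = 1.645 (power 95%).
n = 2 × (3.290 × 14.2 / 11.1)² = 2 × 17.71 = 35.42
Round up: n = 36 per group.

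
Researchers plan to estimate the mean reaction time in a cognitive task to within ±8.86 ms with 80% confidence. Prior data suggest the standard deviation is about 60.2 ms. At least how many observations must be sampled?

76

For a mean, the margin of error is E = z·σ/√n, so n = (zσ/E)².
At 80% confidence, z = 1.282.
n = (1.282 × 60.2 / 8.86)² = 75.88
Round up: n = 76.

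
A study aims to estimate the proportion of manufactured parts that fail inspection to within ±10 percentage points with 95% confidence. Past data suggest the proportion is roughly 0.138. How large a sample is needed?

For a proportion with margin E = 0.1 at 95% confidence, z = 1.960.
n = p̂(1−p̂)(z/E)² = 0.138 × 0.862 × (1.960/0.1)² = 45.70
Round up: n = 46.

n = 46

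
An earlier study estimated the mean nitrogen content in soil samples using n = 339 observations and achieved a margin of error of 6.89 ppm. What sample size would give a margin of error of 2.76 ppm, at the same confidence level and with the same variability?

n = 2113

Margin of error scales as 1/√n, so n₂ = n₁·(E₁/E₂)².
n₂ = 339 × (6.89/2.76)² = 339 × 6.232 = 2112.65
Round up: n₂ = 2113.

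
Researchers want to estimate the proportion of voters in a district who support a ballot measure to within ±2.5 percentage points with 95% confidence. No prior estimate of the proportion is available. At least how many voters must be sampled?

1537

For a proportion with margin E = 0.025 at 95% confidence, z = 1.960.
With no prior estimate, use p = 0.5, which maximizes p(1−p) at 0.25.
n = 0.25 × (z/E)² = 0.25 × (1.960/0.025)² = 1536.64
Round up: n = 1537.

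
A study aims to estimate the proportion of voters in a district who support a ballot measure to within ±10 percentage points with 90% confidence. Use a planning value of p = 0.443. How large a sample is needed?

For a proportion with margin E = 0.1 at 90% confidence, z = 1.645.
n = p̂(1−p̂)(z/E)² = 0.443 × 0.557 × (1.645/0.1)² = 66.77
Round up: n = 67.

67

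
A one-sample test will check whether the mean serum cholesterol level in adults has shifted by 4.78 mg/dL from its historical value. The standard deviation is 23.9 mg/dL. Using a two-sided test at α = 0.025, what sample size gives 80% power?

238

For a one-sample z-test, n = ((z_{α/2} + z_β)·σ/δ)².
z_{α/2} = 2.241 (two-sided α = 0.025); z_β = 0.842 (power 80% → β = 0.2).
n = (3.083 × 23.9 / 4.78)² = 237.62
Round up: n = 238.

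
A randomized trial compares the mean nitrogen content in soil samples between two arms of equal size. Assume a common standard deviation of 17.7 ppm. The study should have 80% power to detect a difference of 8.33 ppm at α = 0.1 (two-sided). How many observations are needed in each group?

56 per group

For two equal groups, n per group = 2·((z_{α/2} + z_β)·σ/δ)².
z_{α/2} = 1.645; z_β = 0.842 (power 80%).
n = 2 × (2.487 × 17.7 / 8.33)² = 2 × 27.93 = 55.86
Round up: n = 56 per group.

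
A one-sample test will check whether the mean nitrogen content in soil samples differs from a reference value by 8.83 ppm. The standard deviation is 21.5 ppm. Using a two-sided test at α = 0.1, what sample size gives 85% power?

n = 43

For a one-sample z-test, n = ((z_{α/2} + z_β)·σ/δ)².
z_{α/2} = 1.645 (two-sided α = 0.1); z_β = 1.036 (power 85% → β = 0.15).
n = (2.681 × 21.5 / 8.83)² = 42.61
Round up: n = 43.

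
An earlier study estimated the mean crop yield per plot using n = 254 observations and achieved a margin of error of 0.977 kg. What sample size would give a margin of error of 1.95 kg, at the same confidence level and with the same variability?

n = 64

Margin of error scales as 1/√n, so n₂ = n₁·(E₁/E₂)².
n₂ = 254 × (0.977/1.95)² = 254 × 0.251 = 63.75
Round up: n₂ = 64.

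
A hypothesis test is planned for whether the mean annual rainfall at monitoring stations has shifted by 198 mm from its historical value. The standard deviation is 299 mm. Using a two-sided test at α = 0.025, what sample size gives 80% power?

For a one-sample z-test, n = ((z_{α/2} + z_β)·σ/δ)².
z_{α/2} = 2.241 (two-sided α = 0.025); z_β = 0.842 (power 80% → β = 0.2).
n = (3.083 × 299 / 198)² = 21.67
Round up: n = 22.

22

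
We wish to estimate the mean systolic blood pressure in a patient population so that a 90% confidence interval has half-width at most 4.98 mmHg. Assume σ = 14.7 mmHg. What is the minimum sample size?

24

For a mean, the margin of error is E = z·σ/√n, so n = (zσ/E)².
At 90% confidence, z = 1.645.
n = (1.645 × 14.7 / 4.98)² = 23.58
Round up: n = 24.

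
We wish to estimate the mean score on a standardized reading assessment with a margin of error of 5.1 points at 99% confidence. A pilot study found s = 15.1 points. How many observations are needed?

n = 59

For a mean, the margin of error is E = z·σ/√n, so n = (zσ/E)².
At 99% confidence, z = 2.576.
n = (2.576 × 15.1 / 5.1)² = 58.17
Round up: n = 59.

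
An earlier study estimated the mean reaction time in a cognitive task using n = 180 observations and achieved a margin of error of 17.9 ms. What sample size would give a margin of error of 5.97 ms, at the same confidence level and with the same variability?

1619

Margin of error scales as 1/√n, so n₂ = n₁·(E₁/E₂)².
n₂ = 180 × (17.9/5.97)² = 180 × 8.99 = 1618.20
Round up: n₂ = 1619.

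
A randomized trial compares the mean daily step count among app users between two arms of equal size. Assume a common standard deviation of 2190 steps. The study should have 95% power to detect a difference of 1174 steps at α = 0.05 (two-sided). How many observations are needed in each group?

For two equal groups, n per group = 2·((z_{α/2} + z_β)·σ/δ)².
z_{α/2} = 1.960; z_β = 1.645 (power 95%).
n = 2 × (3.605 × 2190 / 1174)² = 2 × 45.22 = 90.44
Round up: n = 91 per group.

91 per group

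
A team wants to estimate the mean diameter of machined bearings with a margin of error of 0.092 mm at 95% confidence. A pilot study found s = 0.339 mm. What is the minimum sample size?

For a mean, the margin of error is E = z·σ/√n, so n = (zσ/E)².
At 95% confidence, z = 1.960.
n = (1.960 × 0.339 / 0.092)² = 52.16
Round up: n = 53.

53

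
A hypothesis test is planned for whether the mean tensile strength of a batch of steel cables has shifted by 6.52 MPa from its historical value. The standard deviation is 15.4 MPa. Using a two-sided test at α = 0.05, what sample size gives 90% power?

For a one-sample z-test, n = ((z_{α/2} + z_β)·σ/δ)².
z_{α/2} = 1.960 (two-sided α = 0.05); z_β = 1.282 (power 90% → β = 0.1).
n = (3.242 × 15.4 / 6.52)² = 58.64
Round up: n = 59.

59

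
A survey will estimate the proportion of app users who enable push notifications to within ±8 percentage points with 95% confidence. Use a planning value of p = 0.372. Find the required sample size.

For a proportion with margin E = 0.08 at 95% confidence, z = 1.960.
n = p̂(1−p̂)(z/E)² = 0.372 × 0.628 × (1.960/0.08)² = 140.23
Round up: n = 141.

141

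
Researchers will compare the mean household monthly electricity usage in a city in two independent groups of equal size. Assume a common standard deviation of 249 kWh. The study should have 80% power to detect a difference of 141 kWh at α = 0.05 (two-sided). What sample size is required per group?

49 per group

For two equal groups, n per group = 2·((z_{α/2} + z_β)·σ/δ)².
z_{α/2} = 1.960; z_β = 0.842 (power 80%).
n = 2 × (2.802 × 249 / 141)² = 2 × 24.48 = 48.96
Round up: n = 49 per group.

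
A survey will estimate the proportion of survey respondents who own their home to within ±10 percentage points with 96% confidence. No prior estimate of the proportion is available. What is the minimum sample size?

For a proportion with margin E = 0.1 at 96% confidence, z = 2.054.
With no prior estimate, use p = 0.5, which maximizes p(1−p) at 0.25.
n = 0.25 × (z/E)² = 0.25 × (2.054/0.1)² = 105.47
Round up: n = 106.

106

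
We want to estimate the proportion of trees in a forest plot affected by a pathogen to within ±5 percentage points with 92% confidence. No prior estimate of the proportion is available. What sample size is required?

307

For a proportion with margin E = 0.05 at 92% confidence, z = 1.751.
With no prior estimate, use p = 0.5, which maximizes p(1−p) at 0.25.
n = 0.25 × (z/E)² = 0.25 × (1.751/0.05)² = 306.60
Round up: n = 307.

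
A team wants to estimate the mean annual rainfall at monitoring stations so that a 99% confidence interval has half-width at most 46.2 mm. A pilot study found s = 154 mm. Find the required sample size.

For a mean, the margin of error is E = z·σ/√n, so n = (zσ/E)².
At 99% confidence, z = 2.576.
n = (2.576 × 154 / 46.2)² = 73.73
Round up: n = 74.

74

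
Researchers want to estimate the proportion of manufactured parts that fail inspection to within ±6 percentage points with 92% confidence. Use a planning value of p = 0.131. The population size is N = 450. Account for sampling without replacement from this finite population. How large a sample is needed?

n = 80

For a proportion with margin E = 0.06 at 92% confidence, z = 1.751.
n = p̂(1−p̂)(z/E)² = 0.131 × 0.869 × (1.751/0.06)² = 96.95 — call this n₀.
Finite-population correction with N = 450: n = n₀ / (1 + (n₀−1)/N) = 96.95 / 1.213 = 79.93
Round up: n = 80.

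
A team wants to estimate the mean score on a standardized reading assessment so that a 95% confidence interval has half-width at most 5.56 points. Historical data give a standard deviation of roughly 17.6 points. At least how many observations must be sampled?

For a mean, the margin of error is E = z·σ/√n, so n = (zσ/E)².
At 95% confidence, z = 1.960.
n = (1.960 × 17.6 / 5.56)² = 38.49
Round up: n = 39.

39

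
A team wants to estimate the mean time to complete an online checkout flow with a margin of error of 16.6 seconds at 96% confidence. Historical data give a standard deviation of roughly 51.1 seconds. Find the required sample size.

For a mean, the margin of error is E = z·σ/√n, so n = (zσ/E)².
At 96% confidence, z = 2.054.
n = (2.054 × 51.1 / 16.6)² = 39.98
Round up: n = 40.

40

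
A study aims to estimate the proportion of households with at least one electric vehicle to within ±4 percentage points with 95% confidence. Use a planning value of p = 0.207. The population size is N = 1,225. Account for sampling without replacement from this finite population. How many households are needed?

299

For a proportion with margin E = 0.04 at 95% confidence, z = 1.960.
n = p̂(1−p̂)(z/E)² = 0.207 × 0.793 × (1.960/0.04)² = 394.13 — call this n₀.
Finite-population correction with N = 1,225: n = n₀ / (1 + (n₀−1)/N) = 394.13 / 1.321 = 298.36
Round up: n = 299.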